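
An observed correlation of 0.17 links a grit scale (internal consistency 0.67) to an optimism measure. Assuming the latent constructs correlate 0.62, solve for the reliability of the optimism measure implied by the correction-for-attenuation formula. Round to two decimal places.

0.11

r_true = r_obs / √(r_xx · r_yy) ⇒ 0.62 = 0.17 / √(0.67 · r_yy).
√(0.67 · r_yy) = 0.17 / 0.62 = 0.2742; 0.67 · r_yy = 0.0752; r_yy = 0.0752 / 0.67 ≈ 0.11.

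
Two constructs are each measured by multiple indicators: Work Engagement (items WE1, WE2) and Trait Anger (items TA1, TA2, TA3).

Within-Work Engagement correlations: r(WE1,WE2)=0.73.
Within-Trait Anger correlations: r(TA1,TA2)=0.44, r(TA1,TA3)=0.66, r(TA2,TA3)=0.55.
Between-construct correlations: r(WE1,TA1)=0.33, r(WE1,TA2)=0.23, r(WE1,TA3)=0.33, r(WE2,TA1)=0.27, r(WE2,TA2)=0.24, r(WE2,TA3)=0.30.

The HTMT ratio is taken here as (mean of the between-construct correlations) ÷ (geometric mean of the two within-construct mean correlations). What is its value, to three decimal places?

Between-construct mean = 1.70/6 = 0.2833.
Mean within-WE = 0.73/1 = 0.7300; mean within-TA = 1.65/3 = 0.5500.
Geometric mean = √(0.7300 × 0.5500) = 0.6336.
HTMT = 0.2833 / 0.6336 = 0.447.

0.447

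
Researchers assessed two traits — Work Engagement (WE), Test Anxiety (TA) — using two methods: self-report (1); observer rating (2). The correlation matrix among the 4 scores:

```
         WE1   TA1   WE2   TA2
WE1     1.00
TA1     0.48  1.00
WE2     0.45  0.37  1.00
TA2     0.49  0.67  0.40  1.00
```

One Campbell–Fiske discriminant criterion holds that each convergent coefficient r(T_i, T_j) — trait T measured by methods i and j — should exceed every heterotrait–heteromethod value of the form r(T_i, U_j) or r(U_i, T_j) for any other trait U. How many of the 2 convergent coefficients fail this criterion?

Convergent coefficients and their comparison sets:
WE (methods 1·2): 0.45 vs {0.49, 0.37} → fail.
TA (methods 1·2): 0.67 vs {0.37, 0.49} → pass.
1 of 2 fail.

1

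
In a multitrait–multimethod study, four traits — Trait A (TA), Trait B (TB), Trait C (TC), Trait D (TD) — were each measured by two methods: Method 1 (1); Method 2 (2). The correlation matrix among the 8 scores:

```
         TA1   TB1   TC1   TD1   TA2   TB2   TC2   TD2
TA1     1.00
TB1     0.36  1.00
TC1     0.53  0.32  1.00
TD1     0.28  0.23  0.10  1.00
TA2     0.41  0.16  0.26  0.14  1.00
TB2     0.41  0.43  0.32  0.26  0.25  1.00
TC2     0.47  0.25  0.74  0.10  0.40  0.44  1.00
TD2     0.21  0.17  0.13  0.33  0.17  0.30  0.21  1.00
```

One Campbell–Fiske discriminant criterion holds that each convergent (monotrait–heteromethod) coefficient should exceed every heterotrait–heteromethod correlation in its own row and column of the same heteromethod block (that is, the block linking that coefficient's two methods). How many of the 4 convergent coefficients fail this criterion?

Checking each validity diagonal entry against its comparison values:
TA (methods 1·2): 0.41 vs {0.41, 0.16, 0.47, 0.26, 0.21, 0.14} → fail.
TB (methods 1·2): 0.43 vs {0.16, 0.41, 0.25, 0.32, 0.17, 0.26} → pass.
TC (methods 1·2): 0.74 vs {0.26, 0.47, 0.32, 0.25, 0.13, 0.10} → pass.
TD (methods 1·2): 0.33 vs {0.14, 0.21, 0.26, 0.17, 0.10, 0.13} → pass.
1 of 4 fail.

1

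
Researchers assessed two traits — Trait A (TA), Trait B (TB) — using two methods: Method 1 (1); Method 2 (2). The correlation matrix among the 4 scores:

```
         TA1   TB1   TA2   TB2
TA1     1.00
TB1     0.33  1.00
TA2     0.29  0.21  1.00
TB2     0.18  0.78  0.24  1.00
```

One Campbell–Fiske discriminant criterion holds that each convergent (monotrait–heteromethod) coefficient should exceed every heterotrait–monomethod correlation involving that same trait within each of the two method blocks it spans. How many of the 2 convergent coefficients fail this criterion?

Convergent coefficients and their comparison sets:
TA (methods 1·2): 0.29 vs {0.33, 0.24} → fail.
TB (methods 1·2): 0.78 vs {0.33, 0.24} → pass.
1 of 2 fail.

1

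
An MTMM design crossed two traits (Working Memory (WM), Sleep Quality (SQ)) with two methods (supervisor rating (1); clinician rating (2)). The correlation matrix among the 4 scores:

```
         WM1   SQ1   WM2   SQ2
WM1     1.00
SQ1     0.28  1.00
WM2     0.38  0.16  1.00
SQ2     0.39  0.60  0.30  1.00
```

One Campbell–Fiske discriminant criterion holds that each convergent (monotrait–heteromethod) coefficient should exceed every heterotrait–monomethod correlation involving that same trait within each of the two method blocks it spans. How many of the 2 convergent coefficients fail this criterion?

0

Checking each validity diagonal entry against its comparison values:
WM (methods 1·2): 0.38 vs {0.28, 0.30} → pass.
SQ (methods 1·2): 0.60 vs {0.28, 0.30} → pass.
0 of 2 fail.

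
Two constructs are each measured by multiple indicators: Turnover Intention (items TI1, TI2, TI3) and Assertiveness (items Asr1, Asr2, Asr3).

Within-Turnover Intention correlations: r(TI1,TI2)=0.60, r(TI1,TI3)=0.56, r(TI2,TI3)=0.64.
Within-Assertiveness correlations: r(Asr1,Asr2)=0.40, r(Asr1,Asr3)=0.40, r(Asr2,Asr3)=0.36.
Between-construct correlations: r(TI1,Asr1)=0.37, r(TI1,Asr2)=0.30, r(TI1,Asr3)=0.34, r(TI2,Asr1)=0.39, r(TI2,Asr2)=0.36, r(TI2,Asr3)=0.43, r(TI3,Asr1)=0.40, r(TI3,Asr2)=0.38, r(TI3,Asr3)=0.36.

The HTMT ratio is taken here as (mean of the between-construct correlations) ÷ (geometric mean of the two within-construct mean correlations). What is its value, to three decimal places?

0.768

Mean between = 3.33/9 = 0.3700.
Mean within-TI = 1.80/3 = 0.6000; mean within-Asr = 1.16/3 = 0.3867.
Geometric mean = √(0.6000 × 0.3867) = 0.4817.
HTMT = 0.3700 / 0.4817 = 0.768.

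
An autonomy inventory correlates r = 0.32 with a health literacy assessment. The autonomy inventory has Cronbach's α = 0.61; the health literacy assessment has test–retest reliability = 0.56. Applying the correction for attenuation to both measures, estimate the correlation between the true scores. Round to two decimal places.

r_true = r_obs / √(r_xx · r_yy) = 0.32 / √(0.61 × 0.56) = 0.32 / √0.3416 = 0.32 / 0.5845 ≈ 0.55.

0.55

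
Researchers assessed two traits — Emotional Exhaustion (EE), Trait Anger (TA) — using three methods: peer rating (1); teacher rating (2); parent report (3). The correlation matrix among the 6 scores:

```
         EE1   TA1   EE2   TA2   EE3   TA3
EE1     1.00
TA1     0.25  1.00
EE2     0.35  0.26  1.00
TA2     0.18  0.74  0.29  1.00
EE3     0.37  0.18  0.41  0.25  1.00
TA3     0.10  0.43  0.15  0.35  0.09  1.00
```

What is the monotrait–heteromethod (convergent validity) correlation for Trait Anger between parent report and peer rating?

0.43

Same trait (TA), different methods: r(TA3, TA1) = 0.43.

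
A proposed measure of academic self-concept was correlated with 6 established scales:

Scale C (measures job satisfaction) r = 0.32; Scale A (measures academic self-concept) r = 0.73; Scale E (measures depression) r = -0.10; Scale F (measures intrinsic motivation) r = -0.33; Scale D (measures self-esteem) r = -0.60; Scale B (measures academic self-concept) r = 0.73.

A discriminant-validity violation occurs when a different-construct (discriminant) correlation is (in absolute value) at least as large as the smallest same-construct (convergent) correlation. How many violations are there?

0

Convergent (same construct = academic self-concept): Scale A, Scale B.
Smallest convergent = 0.73. Discriminant |r|: 0.32, 0.10, 0.33, 0.60; count ≥ 0.73 → 0.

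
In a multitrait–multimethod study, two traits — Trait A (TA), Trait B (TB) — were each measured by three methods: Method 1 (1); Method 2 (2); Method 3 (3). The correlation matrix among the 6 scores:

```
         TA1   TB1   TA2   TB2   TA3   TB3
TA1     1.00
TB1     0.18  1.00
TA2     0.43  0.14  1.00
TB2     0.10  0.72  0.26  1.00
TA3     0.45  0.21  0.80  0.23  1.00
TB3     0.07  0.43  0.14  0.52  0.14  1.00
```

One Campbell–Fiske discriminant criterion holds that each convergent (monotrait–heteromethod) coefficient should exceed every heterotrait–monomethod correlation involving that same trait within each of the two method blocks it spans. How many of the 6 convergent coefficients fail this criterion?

Each convergent coefficient versus the relevant comparison correlations:
TA (methods 1·2): 0.43 vs {0.18, 0.26} → pass.
TA (methods 1·3): 0.45 vs {0.18, 0.14} → pass.
TA (methods 2·3): 0.80 vs {0.26, 0.14} → pass.
TB (methods 1·2): 0.72 vs {0.18, 0.26} → pass.
TB (methods 1·3): 0.43 vs {0.18, 0.14} → pass.
TB (methods 2·3): 0.52 vs {0.26, 0.14} → pass.
0 of 6 fail.

0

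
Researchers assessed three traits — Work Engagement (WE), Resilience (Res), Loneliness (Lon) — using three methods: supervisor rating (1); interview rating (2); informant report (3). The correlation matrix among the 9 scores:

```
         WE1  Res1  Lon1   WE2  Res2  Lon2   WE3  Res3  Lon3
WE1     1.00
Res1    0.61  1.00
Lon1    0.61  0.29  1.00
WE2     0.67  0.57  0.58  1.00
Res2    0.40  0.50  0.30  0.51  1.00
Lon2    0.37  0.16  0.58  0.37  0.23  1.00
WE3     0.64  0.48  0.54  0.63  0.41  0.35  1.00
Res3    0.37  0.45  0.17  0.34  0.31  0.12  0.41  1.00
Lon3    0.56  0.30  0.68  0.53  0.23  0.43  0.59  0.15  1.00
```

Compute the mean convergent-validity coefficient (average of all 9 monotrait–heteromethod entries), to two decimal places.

Convergent values: 0.67, 0.64, 0.63, 0.50, 0.45, 0.31, 0.58, 0.68, 0.43; mean = 4.89/9 = 0.54.

0.54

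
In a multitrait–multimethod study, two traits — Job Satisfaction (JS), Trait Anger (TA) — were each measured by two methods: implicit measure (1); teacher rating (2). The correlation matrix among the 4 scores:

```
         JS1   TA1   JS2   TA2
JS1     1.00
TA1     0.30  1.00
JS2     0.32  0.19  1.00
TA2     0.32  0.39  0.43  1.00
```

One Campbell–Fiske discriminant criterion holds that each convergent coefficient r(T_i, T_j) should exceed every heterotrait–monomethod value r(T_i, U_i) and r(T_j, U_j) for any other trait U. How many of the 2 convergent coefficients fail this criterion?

Checking each validity diagonal entry against its comparison values:
JS (methods 1·2): 0.32 vs {0.30, 0.43} → fail.
TA (methods 1·2): 0.39 vs {0.30, 0.43} → fail.
2 of 2 fail.

2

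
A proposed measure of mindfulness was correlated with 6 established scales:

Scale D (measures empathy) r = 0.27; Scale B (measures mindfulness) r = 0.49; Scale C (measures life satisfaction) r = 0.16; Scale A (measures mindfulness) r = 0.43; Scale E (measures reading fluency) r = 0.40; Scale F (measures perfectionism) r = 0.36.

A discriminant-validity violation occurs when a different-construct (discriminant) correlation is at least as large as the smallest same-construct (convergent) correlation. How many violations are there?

0

Convergent (same construct = mindfulness): Scale B, Scale A.
Smallest convergent = 0.43. Discriminant values: 0.27, 0.16, 0.40, 0.36; count ≥ 0.43 → 0.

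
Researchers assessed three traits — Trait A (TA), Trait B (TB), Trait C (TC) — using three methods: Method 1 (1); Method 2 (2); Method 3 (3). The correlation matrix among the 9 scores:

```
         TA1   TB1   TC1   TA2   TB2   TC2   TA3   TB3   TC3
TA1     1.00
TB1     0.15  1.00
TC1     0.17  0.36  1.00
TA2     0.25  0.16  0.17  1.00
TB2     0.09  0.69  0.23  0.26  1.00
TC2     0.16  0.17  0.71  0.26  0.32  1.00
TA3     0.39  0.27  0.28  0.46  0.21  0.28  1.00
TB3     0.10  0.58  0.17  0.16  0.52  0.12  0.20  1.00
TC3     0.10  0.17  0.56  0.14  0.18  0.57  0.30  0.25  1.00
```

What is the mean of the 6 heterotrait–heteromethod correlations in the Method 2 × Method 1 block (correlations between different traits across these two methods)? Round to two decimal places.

0.16

HTHM values (method 2 × method 1): 0.16, 0.17, 0.09, 0.23, 0.16, 0.17; mean = 0.98/6 = 0.16.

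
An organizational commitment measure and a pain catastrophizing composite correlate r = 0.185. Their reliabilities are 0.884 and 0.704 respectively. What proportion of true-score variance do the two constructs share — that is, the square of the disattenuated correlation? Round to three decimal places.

Disattenuated r = 0.185 / √(0.884 × 0.704) = 0.185 / 0.7889 = 0.2345.
Shared true-score variance = 0.2345² = 0.0550 ≈ 0.055.

0.055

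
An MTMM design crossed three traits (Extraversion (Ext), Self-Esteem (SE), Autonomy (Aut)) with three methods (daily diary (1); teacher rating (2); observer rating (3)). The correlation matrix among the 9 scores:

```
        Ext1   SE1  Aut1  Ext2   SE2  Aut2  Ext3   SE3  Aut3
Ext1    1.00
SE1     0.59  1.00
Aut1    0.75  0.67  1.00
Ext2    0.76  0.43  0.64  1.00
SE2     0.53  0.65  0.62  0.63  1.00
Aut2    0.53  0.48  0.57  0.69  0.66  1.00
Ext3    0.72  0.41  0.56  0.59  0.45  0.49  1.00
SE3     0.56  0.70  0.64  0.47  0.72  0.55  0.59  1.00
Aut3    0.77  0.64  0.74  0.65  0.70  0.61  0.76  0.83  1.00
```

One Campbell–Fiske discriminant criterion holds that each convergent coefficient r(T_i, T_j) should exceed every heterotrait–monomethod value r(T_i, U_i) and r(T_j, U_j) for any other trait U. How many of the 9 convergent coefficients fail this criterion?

8

Checking each validity diagonal entry against its comparison values:
Ext (methods 1·2): 0.76 vs {0.59, 0.63, 0.75, 0.69} → pass.
Ext (methods 1·3): 0.72 vs {0.59, 0.59, 0.75, 0.76} → fail.
Ext (methods 2·3): 0.59 vs {0.63, 0.59, 0.69, 0.76} → fail.
SE (methods 1·2): 0.65 vs {0.59, 0.63, 0.67, 0.66} → fail.
SE (methods 1·3): 0.70 vs {0.59, 0.59, 0.67, 0.83} → fail.
SE (methods 2·3): 0.72 vs {0.63, 0.59, 0.66, 0.83} → fail.
Aut (methods 1·2): 0.57 vs {0.75, 0.69, 0.67, 0.66} → fail.
Aut (methods 1·3): 0.74 vs {0.75, 0.76, 0.67, 0.83} → fail.
Aut (methods 2·3): 0.61 vs {0.69, 0.76, 0.66, 0.83} → fail.
8 of 9 fail.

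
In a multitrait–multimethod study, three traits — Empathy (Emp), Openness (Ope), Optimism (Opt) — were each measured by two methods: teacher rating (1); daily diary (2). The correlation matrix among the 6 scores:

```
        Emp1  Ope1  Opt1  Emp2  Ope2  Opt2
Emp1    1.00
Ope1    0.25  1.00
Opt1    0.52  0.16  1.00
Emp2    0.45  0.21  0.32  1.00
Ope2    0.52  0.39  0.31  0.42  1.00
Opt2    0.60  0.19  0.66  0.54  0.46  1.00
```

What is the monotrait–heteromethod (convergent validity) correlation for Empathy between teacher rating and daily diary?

Same trait (Emp), different methods: r(Emp1, Emp2) = 0.45.

0.45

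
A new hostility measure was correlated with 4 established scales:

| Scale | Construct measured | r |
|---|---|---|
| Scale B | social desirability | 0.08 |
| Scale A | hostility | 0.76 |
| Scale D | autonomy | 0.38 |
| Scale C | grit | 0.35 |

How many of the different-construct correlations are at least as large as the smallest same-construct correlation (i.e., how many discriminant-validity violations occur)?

0

Convergent (same construct = hostility): Scale A.
Smallest convergent = 0.76. Discriminant values: 0.08, 0.38, 0.35; count ≥ 0.76 → 0.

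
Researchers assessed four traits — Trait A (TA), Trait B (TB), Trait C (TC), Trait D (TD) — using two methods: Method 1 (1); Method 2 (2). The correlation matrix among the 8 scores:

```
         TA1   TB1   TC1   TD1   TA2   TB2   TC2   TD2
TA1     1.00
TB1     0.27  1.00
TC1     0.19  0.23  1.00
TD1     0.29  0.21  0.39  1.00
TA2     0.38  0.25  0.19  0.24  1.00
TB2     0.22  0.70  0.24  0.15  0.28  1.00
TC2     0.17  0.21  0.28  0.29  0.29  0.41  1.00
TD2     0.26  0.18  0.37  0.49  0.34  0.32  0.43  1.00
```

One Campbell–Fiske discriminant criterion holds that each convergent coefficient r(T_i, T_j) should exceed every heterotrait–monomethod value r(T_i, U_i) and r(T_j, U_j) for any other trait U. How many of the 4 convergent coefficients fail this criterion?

1

Checking each validity diagonal entry against its comparison values:
TA (methods 1·2): 0.38 vs {0.27, 0.28, 0.19, 0.29, 0.29, 0.34} → pass.
TB (methods 1·2): 0.70 vs {0.27, 0.28, 0.23, 0.41, 0.21, 0.32} → pass.
TC (methods 1·2): 0.28 vs {0.19, 0.29, 0.23, 0.41, 0.39, 0.43} → fail.
TD (methods 1·2): 0.49 vs {0.29, 0.34, 0.21, 0.32, 0.39, 0.43} → pass.
1 of 4 fail.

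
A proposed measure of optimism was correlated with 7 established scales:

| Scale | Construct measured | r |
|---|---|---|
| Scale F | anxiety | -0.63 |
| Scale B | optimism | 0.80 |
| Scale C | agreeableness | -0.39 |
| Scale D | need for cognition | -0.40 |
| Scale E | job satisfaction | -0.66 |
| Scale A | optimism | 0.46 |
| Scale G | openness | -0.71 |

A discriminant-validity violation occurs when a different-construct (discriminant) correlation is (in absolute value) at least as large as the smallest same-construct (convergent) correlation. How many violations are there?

Convergent (same construct = optimism): Scale B, Scale A.
Smallest convergent = 0.46. Discriminant |r|: 0.63, 0.39, 0.40, 0.66, 0.71; count ≥ 0.46 → 3.

3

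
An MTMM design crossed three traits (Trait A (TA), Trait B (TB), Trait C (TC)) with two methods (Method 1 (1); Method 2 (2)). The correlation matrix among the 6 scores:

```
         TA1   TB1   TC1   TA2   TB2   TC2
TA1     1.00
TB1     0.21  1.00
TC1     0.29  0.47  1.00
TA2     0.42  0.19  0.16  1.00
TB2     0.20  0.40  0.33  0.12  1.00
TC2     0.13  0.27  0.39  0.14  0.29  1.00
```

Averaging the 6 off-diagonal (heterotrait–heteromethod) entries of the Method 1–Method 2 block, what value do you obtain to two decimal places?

0.21

HTHM values (method 1 × method 2): 0.20, 0.13, 0.19, 0.27, 0.16, 0.33; mean = 1.28/6 = 0.21.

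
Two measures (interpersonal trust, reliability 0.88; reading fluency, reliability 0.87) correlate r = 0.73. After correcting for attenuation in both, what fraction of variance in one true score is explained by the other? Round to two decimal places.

0.70

Disattenuated r = 0.73 / √(0.88 × 0.87) = 0.73 / 0.8750 = 0.8343.
Shared true-score variance = 0.8343² = 0.6961 ≈ 0.70.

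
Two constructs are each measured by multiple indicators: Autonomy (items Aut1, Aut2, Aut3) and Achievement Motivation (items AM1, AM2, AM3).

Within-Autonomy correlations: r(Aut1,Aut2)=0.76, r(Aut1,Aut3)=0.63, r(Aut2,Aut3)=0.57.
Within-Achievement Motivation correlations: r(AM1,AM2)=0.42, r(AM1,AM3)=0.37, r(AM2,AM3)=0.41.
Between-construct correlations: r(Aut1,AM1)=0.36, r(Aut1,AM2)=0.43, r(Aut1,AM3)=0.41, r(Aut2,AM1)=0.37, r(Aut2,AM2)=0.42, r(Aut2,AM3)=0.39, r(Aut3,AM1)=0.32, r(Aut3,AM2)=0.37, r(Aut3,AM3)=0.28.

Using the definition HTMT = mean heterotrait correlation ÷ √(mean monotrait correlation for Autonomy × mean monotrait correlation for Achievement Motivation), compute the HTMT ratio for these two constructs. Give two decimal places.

Mean between = 3.35/9 = 0.3722.
Mean within-Aut = 1.96/3 = 0.6533; mean within-AM = 1.20/3 = 0.4000.
Geometric mean = √(0.6533 × 0.4000) = 0.5112.
HTMT = 0.3722 / 0.5112 = 0.73.

0.73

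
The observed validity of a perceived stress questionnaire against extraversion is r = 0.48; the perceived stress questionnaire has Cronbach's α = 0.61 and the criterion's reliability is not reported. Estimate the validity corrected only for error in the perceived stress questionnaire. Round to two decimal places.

Single correction: r_c = r_obs / √r_xx = 0.48 / √0.61 = 0.48 / 0.7810 ≈ 0.61.

0.61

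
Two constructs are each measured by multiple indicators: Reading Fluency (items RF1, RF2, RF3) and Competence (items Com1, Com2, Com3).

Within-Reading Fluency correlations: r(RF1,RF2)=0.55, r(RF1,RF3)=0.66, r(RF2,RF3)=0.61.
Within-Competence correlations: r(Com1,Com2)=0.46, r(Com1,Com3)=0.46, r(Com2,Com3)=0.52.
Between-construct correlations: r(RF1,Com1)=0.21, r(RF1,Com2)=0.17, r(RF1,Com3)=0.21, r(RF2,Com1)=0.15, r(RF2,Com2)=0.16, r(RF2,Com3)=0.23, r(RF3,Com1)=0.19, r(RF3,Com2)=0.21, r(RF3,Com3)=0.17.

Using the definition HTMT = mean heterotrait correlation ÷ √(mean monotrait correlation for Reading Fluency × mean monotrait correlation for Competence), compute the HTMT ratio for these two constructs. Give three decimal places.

0.350

Mean between = 1.70/9 = 0.1889.
Mean within-RF = 1.82/3 = 0.6067; mean within-Com = 1.44/3 = 0.4800.
Geometric mean = √(0.6067 × 0.4800) = 0.5396.
HTMT = 0.1889 / 0.5396 = 0.350.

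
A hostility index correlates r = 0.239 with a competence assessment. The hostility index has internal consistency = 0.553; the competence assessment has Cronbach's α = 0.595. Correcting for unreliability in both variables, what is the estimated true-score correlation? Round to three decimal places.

0.417

r_true = r_obs / √(r_xx · r_yy) = 0.239 / √(0.553 × 0.595) = 0.239 / √0.329035 = 0.239 / 0.5736 ≈ 0.417.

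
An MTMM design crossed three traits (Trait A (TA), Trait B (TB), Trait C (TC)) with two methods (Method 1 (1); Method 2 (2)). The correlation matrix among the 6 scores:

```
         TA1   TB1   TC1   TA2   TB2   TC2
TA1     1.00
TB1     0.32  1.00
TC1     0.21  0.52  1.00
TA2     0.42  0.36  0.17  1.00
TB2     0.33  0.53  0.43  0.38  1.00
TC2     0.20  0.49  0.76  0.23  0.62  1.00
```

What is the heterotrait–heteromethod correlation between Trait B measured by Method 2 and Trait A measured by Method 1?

Different traits and methods: r(TB2, TA1) = 0.33.

0.33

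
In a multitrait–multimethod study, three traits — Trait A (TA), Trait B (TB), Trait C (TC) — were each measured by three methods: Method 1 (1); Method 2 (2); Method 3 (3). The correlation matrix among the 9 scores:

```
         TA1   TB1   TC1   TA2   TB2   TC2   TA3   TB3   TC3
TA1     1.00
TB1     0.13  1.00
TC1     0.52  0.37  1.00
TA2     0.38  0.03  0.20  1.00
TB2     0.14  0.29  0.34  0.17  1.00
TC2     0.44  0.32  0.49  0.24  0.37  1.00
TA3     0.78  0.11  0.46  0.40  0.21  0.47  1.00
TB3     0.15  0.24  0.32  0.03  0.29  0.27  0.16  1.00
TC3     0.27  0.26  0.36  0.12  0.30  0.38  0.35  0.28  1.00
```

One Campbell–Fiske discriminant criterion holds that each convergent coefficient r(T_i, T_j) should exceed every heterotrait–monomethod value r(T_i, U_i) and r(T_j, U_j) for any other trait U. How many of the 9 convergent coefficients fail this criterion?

6

Each convergent coefficient versus the relevant comparison correlations:
TA (methods 1·2): 0.38 vs {0.13, 0.17, 0.52, 0.24} → fail.
TA (methods 1·3): 0.78 vs {0.13, 0.16, 0.52, 0.35} → pass.
TA (methods 2·3): 0.40 vs {0.17, 0.16, 0.24, 0.35} → pass.
TB (methods 1·2): 0.29 vs {0.13, 0.17, 0.37, 0.37} → fail.
TB (methods 1·3): 0.24 vs {0.13, 0.16, 0.37, 0.28} → fail.
TB (methods 2·3): 0.29 vs {0.17, 0.16, 0.37, 0.28} → fail.
TC (methods 1·2): 0.49 vs {0.52, 0.24, 0.37, 0.37} → fail.
TC (methods 1·3): 0.36 vs {0.52, 0.35, 0.37, 0.28} → fail.
TC (methods 2·3): 0.38 vs {0.24, 0.35, 0.37, 0.28} → pass.
6 of 9 fail.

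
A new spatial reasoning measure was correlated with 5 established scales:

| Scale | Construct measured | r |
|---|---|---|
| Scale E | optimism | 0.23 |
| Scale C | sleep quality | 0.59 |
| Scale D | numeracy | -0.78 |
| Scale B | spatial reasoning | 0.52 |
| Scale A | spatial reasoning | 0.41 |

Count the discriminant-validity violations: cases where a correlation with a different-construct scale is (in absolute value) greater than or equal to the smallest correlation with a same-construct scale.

2

Convergent (same construct = spatial reasoning): Scale B, Scale A.
Smallest convergent = 0.41. Discriminant |r|: 0.23, 0.59, 0.78; count ≥ 0.41 → 2.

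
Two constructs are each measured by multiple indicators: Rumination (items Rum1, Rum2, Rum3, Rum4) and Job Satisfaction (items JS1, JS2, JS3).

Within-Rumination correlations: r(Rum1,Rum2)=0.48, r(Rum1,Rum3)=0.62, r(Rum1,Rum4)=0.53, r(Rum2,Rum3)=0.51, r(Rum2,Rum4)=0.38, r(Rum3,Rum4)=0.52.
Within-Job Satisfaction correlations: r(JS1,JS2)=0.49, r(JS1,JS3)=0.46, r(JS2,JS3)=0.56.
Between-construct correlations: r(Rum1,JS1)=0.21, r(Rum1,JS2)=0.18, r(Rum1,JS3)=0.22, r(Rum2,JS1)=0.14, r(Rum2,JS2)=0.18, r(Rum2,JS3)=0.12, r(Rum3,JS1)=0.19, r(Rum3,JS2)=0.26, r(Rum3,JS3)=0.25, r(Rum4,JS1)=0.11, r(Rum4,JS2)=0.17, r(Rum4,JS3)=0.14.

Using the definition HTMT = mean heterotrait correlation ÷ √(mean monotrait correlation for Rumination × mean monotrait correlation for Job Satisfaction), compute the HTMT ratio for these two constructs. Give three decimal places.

Between-construct mean = 2.17/12 = 0.1808.
Mean within-Rum = 3.04/6 = 0.5067; mean within-JS = 1.51/3 = 0.5033.
Geometric mean = √(0.5067 × 0.5033) = 0.5050.
HTMT = 0.1808 / 0.5050 = 0.358.

0.358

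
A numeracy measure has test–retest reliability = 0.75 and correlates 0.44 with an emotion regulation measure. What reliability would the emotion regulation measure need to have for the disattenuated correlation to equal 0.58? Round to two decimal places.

r_true = r_obs / √(r_xx · r_yy) ⇒ 0.58 = 0.44 / √(0.75 · r_yy).
√(0.75 · r_yy) = 0.44 / 0.58 = 0.7586; 0.75 · r_yy = 0.5755; r_yy = 0.5755 / 0.75 ≈ 0.77.

0.77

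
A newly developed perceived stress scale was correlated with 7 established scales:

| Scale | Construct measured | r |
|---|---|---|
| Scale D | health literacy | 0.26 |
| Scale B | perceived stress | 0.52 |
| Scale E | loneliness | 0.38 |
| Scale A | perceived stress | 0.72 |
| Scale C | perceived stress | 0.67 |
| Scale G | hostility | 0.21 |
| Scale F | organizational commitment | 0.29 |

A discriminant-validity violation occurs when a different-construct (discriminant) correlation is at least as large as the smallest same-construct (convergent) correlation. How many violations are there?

Convergent (same construct = perceived stress): Scale B, Scale A, Scale C.
Smallest convergent = 0.52. Discriminant values: 0.26, 0.38, 0.21, 0.29; count ≥ 0.52 → 0.

0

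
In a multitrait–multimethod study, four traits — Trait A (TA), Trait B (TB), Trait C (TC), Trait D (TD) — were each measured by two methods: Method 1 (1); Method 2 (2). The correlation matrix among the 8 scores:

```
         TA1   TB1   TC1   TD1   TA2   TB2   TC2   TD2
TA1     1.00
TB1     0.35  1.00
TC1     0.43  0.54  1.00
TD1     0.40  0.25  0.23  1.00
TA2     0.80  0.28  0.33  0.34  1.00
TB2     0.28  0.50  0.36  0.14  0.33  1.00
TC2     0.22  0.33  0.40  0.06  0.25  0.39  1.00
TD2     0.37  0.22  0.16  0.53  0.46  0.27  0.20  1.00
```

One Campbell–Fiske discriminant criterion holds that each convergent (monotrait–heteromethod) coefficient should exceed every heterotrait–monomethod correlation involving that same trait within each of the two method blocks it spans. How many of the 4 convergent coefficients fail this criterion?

2

Convergent coefficients and their comparison sets:
TA (methods 1·2): 0.80 vs {0.35, 0.33, 0.43, 0.25, 0.40, 0.46} → pass.
TB (methods 1·2): 0.50 vs {0.35, 0.33, 0.54, 0.39, 0.25, 0.27} → fail.
TC (methods 1·2): 0.40 vs {0.43, 0.25, 0.54, 0.39, 0.23, 0.20} → fail.
TD (methods 1·2): 0.53 vs {0.40, 0.46, 0.25, 0.27, 0.23, 0.20} → pass.
2 of 4 fail.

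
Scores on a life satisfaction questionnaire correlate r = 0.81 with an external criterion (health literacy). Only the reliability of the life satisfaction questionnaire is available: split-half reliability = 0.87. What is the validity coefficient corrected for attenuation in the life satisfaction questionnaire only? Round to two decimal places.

0.87

Single correction: r_c = r_obs / √r_xx = 0.81 / √0.87 = 0.81 / 0.9327 ≈ 0.87.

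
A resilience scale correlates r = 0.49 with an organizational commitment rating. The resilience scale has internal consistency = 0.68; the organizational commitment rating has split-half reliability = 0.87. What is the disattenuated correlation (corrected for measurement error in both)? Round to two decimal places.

0.64

r_true = r_obs / √(r_xx · r_yy) = 0.49 / √(0.68 × 0.87) = 0.49 / √0.5916 = 0.49 / 0.7692 ≈ 0.64.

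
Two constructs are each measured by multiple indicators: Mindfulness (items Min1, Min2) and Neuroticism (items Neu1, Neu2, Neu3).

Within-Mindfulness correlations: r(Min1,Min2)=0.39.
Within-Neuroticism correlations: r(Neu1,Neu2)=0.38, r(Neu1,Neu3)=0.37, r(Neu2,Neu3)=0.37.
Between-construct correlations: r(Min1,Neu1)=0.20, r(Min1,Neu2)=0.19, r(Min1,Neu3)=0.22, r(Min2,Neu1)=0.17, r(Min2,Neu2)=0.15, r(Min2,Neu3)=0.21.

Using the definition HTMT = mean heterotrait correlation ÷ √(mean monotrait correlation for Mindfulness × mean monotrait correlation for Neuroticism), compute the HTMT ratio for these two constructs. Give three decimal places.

Mean heterotrait r = 1.14/6 = 0.1900.
Mean within-Min = 0.39/1 = 0.3900; mean within-Neu = 1.12/3 = 0.3733.
Geometric mean = √(0.3900 × 0.3733) = 0.3816.
HTMT = 0.1900 / 0.3816 = 0.498.

0.498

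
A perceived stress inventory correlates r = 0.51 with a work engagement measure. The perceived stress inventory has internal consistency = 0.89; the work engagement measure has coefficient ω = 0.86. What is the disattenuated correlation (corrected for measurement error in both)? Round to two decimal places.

r_true = r_obs / √(r_xx · r_yy) = 0.51 / √(0.89 × 0.86) = 0.51 / √0.7654 = 0.51 / 0.8749 ≈ 0.58.

0.58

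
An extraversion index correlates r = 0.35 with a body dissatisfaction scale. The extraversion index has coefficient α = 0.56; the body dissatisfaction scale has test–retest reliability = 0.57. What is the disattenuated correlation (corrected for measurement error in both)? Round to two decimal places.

r_true = r_obs / √(r_xx · r_yy) = 0.35 / √(0.56 × 0.57) = 0.35 / √0.3192 = 0.35 / 0.5650 ≈ 0.62.

0.62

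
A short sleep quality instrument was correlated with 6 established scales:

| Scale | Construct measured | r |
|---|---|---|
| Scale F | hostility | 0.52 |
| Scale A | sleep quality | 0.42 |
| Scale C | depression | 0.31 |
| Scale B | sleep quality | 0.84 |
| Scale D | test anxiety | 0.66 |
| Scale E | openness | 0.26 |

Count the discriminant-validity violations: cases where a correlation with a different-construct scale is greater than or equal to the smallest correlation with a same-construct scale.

Convergent (same construct = sleep quality): Scale A, Scale B.
Smallest convergent = 0.42. Discriminant values: 0.52, 0.31, 0.66, 0.26; count ≥ 0.42 → 2.

2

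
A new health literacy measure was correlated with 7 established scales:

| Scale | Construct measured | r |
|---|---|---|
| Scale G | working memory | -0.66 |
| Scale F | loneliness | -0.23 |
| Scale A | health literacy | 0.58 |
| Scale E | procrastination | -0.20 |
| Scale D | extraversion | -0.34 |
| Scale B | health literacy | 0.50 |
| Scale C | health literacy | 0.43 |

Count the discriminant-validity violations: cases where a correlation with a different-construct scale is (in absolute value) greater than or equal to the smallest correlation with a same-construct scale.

Convergent (same construct = health literacy): Scale A, Scale B, Scale C.
Smallest convergent = 0.43. Discriminant |r|: 0.66, 0.23, 0.20, 0.34; count ≥ 0.43 → 1.

1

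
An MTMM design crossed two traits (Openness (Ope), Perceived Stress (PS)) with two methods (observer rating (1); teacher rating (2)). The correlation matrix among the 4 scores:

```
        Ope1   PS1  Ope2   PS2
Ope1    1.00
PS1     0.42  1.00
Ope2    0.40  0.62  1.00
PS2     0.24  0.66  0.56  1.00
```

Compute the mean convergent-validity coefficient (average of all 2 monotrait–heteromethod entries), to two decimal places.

0.53

Convergent values: 0.40, 0.66; mean = 1.06/2 = 0.53.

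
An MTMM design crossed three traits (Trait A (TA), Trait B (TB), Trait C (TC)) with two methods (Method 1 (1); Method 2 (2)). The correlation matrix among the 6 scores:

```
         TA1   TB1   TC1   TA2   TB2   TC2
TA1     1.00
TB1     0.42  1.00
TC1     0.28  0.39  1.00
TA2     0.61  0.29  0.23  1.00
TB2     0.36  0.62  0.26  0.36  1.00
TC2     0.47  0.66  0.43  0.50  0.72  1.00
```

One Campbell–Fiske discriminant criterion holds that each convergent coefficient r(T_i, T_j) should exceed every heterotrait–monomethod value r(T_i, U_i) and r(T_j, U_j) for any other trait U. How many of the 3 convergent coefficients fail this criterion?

Checking each validity diagonal entry against its comparison values:
TA (methods 1·2): 0.61 vs {0.42, 0.36, 0.28, 0.50} → pass.
TB (methods 1·2): 0.62 vs {0.42, 0.36, 0.39, 0.72} → fail.
TC (methods 1·2): 0.43 vs {0.28, 0.50, 0.39, 0.72} → fail.
2 of 3 fail.

2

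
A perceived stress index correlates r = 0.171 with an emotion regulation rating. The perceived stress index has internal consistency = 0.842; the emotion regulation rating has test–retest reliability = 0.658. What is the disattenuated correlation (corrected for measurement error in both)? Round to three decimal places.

r_true = r_obs / √(r_xx · r_yy) = 0.171 / √(0.842 × 0.658) = 0.171 / √0.554036 = 0.171 / 0.7443 ≈ 0.230.

0.230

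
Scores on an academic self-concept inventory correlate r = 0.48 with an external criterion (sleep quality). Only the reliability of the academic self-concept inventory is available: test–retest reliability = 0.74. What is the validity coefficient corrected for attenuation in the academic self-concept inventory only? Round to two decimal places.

0.56

Single correction: r_c = r_obs / √r_xx = 0.48 / √0.74 = 0.48 / 0.8602 ≈ 0.56.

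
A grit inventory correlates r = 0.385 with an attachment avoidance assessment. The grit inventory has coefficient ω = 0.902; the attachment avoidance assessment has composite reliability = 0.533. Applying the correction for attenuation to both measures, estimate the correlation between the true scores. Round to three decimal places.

r_true = r_obs / √(r_xx · r_yy) = 0.385 / √(0.902 × 0.533) = 0.385 / √0.480766 = 0.385 / 0.6934 ≈ 0.555.

0.555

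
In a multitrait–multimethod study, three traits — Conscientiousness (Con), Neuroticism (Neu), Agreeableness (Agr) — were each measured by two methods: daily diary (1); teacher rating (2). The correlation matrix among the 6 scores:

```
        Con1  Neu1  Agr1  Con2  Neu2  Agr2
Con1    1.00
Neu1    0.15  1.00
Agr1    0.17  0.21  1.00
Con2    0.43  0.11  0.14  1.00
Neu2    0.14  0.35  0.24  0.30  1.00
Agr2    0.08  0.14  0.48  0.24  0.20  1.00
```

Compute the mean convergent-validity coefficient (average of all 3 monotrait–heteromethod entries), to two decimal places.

Convergent values: 0.43, 0.35, 0.48; mean = 1.26/3 = 0.42.

0.42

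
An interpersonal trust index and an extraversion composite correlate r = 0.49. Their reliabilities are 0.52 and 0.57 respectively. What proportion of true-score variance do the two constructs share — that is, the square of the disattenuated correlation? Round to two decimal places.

Disattenuated r = 0.49 / √(0.52 × 0.57) = 0.49 / 0.5444 = 0.9001.
Shared true-score variance = 0.9001² = 0.8102 ≈ 0.81.

0.81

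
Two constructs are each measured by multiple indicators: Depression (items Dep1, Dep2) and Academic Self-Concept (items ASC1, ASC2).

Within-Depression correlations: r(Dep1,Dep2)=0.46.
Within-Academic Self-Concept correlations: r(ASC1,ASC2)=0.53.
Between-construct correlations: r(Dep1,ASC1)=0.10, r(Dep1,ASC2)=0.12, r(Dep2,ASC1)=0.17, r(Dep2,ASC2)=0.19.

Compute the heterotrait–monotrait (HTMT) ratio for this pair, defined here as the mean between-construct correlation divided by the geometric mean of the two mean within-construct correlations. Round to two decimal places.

Between-construct mean = 0.58/4 = 0.1450.
Mean within-Dep = 0.46/1 = 0.4600; mean within-ASC = 0.53/1 = 0.5300.
Geometric mean = √(0.4600 × 0.5300) = 0.4938.
HTMT = 0.1450 / 0.4938 = 0.29.

0.29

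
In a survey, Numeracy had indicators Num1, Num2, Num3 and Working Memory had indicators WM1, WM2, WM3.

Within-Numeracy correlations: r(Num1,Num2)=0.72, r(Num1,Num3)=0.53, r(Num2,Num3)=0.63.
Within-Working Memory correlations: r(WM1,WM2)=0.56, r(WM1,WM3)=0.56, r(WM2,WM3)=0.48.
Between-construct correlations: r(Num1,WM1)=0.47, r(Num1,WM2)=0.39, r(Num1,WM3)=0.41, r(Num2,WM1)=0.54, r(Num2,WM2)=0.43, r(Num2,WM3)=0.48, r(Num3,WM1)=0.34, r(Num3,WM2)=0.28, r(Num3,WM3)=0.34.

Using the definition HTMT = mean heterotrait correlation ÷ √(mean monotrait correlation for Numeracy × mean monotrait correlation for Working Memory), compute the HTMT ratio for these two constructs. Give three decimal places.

0.707

Mean heterotrait r = 3.68/9 = 0.4089.
Mean within-Num = 1.88/3 = 0.6267; mean within-WM = 1.60/3 = 0.5333.
Geometric mean = √(0.6267 × 0.5333) = 0.5781.
HTMT = 0.4089 / 0.5781 = 0.707.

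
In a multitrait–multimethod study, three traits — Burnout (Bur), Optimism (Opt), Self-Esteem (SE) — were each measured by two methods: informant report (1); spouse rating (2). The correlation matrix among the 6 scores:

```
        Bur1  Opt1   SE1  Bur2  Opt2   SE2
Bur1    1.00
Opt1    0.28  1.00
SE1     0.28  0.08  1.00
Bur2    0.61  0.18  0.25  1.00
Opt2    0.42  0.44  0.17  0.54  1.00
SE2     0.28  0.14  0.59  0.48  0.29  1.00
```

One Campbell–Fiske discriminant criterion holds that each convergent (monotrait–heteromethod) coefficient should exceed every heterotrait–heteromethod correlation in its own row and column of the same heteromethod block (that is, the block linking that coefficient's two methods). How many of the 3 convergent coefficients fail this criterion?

Each convergent coefficient versus the relevant comparison correlations:
Bur (methods 1·2): 0.61 vs {0.42, 0.18, 0.28, 0.25} → pass.
Opt (methods 1·2): 0.44 vs {0.18, 0.42, 0.14, 0.17} → pass.
SE (methods 1·2): 0.59 vs {0.25, 0.28, 0.17, 0.14} → pass.
0 of 3 fail.

0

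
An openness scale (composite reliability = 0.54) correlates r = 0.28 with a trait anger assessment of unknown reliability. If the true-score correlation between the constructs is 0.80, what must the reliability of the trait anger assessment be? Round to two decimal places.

0.23

r_true = r_obs / √(r_xx · r_yy) ⇒ 0.80 = 0.28 / √(0.54 · r_yy).
√(0.54 · r_yy) = 0.28 / 0.80 = 0.3500; 0.54 · r_yy = 0.1225; r_yy = 0.1225 / 0.54 ≈ 0.23.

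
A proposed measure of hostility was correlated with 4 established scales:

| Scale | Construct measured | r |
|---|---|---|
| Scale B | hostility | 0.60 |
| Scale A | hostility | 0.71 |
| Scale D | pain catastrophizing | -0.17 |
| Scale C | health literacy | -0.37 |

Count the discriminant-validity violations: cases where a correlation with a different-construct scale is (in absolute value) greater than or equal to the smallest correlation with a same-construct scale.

0

Convergent (same construct = hostility): Scale B, Scale A.
Smallest convergent = 0.60. Discriminant |r|: 0.17, 0.37; count ≥ 0.60 → 0.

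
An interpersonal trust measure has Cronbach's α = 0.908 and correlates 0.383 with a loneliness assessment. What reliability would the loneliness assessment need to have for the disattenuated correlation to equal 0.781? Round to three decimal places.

r_true = r_obs / √(r_xx · r_yy) ⇒ 0.781 = 0.383 / √(0.908 · r_yy).
√(0.908 · r_yy) = 0.383 / 0.781 = 0.4904; 0.908 · r_yy = 0.2405; r_yy = 0.2405 / 0.908 ≈ 0.265.

0.265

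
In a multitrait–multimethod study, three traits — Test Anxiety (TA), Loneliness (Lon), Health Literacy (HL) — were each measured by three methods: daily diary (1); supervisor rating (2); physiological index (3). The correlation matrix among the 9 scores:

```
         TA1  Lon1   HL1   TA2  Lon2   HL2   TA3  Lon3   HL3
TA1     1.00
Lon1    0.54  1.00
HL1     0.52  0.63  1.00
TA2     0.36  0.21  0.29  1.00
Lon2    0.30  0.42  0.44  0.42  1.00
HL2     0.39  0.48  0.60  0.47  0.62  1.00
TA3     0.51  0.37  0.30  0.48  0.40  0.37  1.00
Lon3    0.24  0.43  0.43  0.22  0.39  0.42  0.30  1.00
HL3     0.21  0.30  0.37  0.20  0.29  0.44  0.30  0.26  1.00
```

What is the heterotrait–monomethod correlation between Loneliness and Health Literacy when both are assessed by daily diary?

0.63

Different traits, same method: r(Lon1, HL1) = 0.63.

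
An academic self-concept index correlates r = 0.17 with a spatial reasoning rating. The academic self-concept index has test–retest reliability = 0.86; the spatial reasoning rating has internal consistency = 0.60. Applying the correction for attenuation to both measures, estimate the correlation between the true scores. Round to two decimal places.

r_true = r_obs / √(r_xx · r_yy) = 0.17 / √(0.86 × 0.60) = 0.17 / √0.5160 = 0.17 / 0.7183 ≈ 0.24.

0.24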